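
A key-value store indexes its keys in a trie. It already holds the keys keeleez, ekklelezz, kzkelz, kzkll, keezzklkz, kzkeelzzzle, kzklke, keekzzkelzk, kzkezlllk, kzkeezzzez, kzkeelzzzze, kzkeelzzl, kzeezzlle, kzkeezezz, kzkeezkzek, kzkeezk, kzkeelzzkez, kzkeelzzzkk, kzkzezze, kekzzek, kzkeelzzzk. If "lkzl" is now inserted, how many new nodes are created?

4

Nothing in the trie begins with "l"; the whole of "lkzl" is new.
4 − 0 = 4 new nodes.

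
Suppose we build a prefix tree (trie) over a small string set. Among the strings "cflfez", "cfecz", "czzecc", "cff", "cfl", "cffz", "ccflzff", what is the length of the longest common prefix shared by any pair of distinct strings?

3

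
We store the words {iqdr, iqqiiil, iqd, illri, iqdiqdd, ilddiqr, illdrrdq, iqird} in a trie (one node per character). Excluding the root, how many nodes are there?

30

Trie structure (* marks end of a word):
(root)
└─ i
   ├─ l
   │  ├─ d
   │  │  └─ d
   │  │     └─ i
   │  │        └─ q
   │  │           └─ r *
   │  └─ l
   │     ├─ d
   │     │  └─ r
   │     │     └─ r
   │     │        └─ d
   │     │           └─ q *
   │     └─ r
   │        └─ i *
   └─ q
      ├─ d *
      │  ├─ i
      │  │  └─ q
      │  │     └─ d
      │  │        └─ d *
      │  └─ r *
      ├─ i
      │  └─ r
      │     └─ d *
      └─ q
         └─ i
            └─ i
               └─ i
                  └─ l *
Counting every labelled node above: 30.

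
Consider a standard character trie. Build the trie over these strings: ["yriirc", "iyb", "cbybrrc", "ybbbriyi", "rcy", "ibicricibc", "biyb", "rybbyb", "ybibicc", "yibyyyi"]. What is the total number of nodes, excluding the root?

55

Insert word by word; a character creates a node only if that edge doesn't already exist:
  "yriirc" → 6 new (y, r, i, i, r, c)
  "iyb" → 3 new (i, y, b)
  "cbybrrc" → 7 new (c, b, y, b, r, r, c)
  "ybbbriyi" → prefix "y" already present; 7 new (b, b, b, r, i, y, i)
  "rcy" → 3 new (r, c, y)
  "ibicricibc" → prefix "i" already present; 9 new (b, i, c, r, i, c, i, b, c)
  "biyb" → 4 new (b, i, y, b)
  "rybbyb" → prefix "r" already present; 5 new (y, b, b, y, b)
  "ybibicc" → prefix "yb" already present; 5 new (i, b, i, c, c)
  "yibyyyi" → prefix "y" already present; 6 new (i, b, y, y, y, i)
Total nodes = 6 + 3 + 7 + 7 + 3 + 9 + 4 + 5 + 5 + 6 = 55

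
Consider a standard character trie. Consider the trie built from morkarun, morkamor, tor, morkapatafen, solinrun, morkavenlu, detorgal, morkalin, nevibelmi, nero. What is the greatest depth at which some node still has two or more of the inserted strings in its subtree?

5

Equivalently: take the maximum, over all pairs, of their longest common prefix length.
"morkalin" and "morkamor" agree on "morka" (5 characters) before diverging; nothing deeper is shared.
Longest shared-prefix length: 5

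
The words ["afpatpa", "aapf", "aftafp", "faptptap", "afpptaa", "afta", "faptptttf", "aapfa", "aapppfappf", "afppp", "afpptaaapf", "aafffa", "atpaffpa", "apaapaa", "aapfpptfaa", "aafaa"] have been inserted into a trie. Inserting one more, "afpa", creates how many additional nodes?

Every character of "afpa" already lies on an existing path (it is a prefix of some stored word).
No new nodes are needed: 0.

0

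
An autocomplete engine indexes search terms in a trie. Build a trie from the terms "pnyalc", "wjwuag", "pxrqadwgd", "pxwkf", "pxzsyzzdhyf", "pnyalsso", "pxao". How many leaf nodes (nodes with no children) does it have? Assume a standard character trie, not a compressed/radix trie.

7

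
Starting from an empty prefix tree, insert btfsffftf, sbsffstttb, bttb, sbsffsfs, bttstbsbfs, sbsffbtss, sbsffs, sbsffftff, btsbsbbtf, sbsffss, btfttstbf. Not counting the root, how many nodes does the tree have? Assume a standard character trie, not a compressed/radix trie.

Count nodes per top-level branch (shared prefixes stored once):
  'b'-branch (btfsffftf, btfttstbf, btsbsbbtf, bttb, bttstbsbfs): 31 nodes
  's'-branch (sbsffbtss, sbsffftff, sbsffs, sbsffsfs, sbsffss, sbsffstttb): 21 nodes
Sum: 52

52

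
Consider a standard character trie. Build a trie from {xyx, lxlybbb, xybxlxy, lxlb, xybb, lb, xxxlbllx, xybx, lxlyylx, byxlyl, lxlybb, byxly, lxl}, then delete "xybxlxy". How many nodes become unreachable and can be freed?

A node on "xybxlxy"'s path can go only if nothing else ends at it or branches off below it.
The suffix "lxy" (3 nodes) is used only by "xybxlxy"; "xybx" is itself a stored word, so pruning stops there.
Nodes removed: 3

3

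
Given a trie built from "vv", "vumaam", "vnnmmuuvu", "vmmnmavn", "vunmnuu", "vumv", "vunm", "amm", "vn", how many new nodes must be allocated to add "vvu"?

1

Walking "vvu" from the root, the first 2 characters ("vv") follow existing edges; "u" is the first miss.
New nodes needed: |"vvu"| − 2 = 3 − 2 = 1.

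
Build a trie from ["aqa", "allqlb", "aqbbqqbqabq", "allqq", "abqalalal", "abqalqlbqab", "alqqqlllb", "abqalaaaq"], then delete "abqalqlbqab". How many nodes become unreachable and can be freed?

6

After clearing the end-marker at "abqalqlbqab", prune upward until reaching a node still needed by another word.
The suffix "qlbqab" (6 nodes) is used only by "abqalqlbqab"; the node for "abqal" still has the child "a", so pruning stops there.
Nodes removed: 6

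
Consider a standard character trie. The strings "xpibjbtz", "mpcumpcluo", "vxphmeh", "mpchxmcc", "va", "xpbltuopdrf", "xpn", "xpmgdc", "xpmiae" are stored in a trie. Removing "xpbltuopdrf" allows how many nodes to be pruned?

9

A node on "xpbltuopdrf"'s path can go only if nothing else ends at it or branches off below it.
The suffix "bltuopdrf" (9 nodes) is used only by "xpbltuopdrf"; the node for "xp" still has the child "i", so pruning stops there.
Nodes removed: 9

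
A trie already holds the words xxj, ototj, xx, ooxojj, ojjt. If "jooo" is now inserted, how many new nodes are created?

"jooo" shares no prefix with any stored word, so all 4 characters open new nodes.
4 − 0 = 4 new nodes.

4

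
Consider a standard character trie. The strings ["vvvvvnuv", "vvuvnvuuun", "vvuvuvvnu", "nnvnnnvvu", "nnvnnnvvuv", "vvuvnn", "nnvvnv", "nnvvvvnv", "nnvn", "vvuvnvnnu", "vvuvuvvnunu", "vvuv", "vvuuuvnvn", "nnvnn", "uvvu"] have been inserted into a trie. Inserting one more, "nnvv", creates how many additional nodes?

"nnvv" is already a full path in the trie; only an end-marker is added.
No new nodes are needed: 0.

0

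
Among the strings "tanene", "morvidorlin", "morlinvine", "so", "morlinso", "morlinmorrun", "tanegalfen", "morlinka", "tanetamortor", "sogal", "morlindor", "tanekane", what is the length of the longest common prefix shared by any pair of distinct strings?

6

The deepest shared node is where two words last agree before diverging.
"morlindor" and "morlinka" agree on "morlin" (6 characters) before diverging; nothing deeper is shared.
Longest shared-prefix length: 6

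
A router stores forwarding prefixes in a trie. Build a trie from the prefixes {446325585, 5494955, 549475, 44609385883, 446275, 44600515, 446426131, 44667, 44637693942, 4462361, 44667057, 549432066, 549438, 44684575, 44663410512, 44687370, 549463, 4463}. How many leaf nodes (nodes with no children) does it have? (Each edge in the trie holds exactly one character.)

16

Leaves are exactly the stored words that no other stored word extends.
Those words: "44600515", "44609385883", "4462361", "446275", "446325585", "44637693942", "446426131", "44663410512", "44667057", "44684575", "44687370", "549432066", "549438", "549463", "549475", "5494955"
Leaf count: 16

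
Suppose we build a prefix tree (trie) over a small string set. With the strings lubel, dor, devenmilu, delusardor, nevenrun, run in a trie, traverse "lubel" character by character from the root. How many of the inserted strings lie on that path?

1

Traverse "lubel" character by character; count nodes along the way that are marked as word ends.
Prefixes of the query that are stored words: "lubel"
Count: 1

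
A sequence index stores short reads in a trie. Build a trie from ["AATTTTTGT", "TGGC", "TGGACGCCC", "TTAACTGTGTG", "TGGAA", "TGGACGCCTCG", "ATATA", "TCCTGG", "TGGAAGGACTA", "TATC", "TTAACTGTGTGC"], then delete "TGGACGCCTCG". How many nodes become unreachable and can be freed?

A node on "TGGACGCCTCG"'s path can go only if nothing else ends at it or branches off below it.
The suffix "TCG" (3 nodes) is used only by "TGGACGCCTCG"; the node for "TGGACGCC" still has the child "C", so pruning stops there.
Nodes removed: 3

3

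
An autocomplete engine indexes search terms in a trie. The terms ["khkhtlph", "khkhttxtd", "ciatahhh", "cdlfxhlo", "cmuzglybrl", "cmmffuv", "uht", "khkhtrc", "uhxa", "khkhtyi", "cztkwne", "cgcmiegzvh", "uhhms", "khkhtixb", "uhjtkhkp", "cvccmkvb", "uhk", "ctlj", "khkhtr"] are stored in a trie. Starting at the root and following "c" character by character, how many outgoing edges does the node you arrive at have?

Walk "c" from the root, arriving at one node.
Characters that immediately follow "c" among the stored strings: {d, g, i, m, t, v, z}.
That node has 7 child edges.

7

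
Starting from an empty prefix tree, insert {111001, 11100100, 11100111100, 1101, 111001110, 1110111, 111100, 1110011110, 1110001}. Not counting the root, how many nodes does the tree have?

24

For each word, the new-node count is its length minus the longest prefix already in the trie:
  "111001" → 6 new (1, 1, 1, 0, 0, 1)
  "11100100" → prefix "111001" already present; 2 new (0, 0)
  "11100111100" → prefix "111001" already present; 5 new (1, 1, 1, 0, 0)
  "1101" → prefix "11" already present; 2 new (0, 1)
  "111001110" → prefix "11100111" already present; 1 new (0)
  "1110111" → prefix "1110" already present; 3 new (1, 1, 1)
  "111100" → prefix "111" already present; 3 new (1, 0, 0)
  "1110011110" → prefix "1110011110" already present; 0 new (none)
  "1110001" → prefix "11100" already present; 2 new (0, 1)
Total nodes = 6 + 2 + 5 + 2 + 1 + 3 + 3 + 0 + 2 = 24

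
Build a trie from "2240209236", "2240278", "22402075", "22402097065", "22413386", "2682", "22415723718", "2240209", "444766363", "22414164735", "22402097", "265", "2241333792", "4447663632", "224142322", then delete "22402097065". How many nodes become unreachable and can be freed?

Walk "22402097065" from the leaf back toward the root, removing each node that no remaining word uses.
The suffix "065" (3 nodes) is used only by "22402097065"; "22402097" is itself a stored word, so pruning stops there.
Nodes removed: 3

3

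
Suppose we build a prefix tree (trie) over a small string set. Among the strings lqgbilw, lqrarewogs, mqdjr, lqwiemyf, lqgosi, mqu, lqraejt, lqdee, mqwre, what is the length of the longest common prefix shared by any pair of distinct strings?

The deepest shared node is where two words last agree before diverging.
e.g. "lqraejt" and "lqrarewogs" share the prefix "lqra" of length 4; no pair shares a longer one.
Longest shared-prefix length: 4

4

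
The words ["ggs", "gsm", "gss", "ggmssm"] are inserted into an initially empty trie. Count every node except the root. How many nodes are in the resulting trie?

Trie structure (* marks end of a word):
(root)
└─ g
   ├─ g
   │  ├─ m
   │  │  └─ s
   │  │     └─ s
   │  │        └─ m *
   │  └─ s *
   └─ s
      ├─ m *
      └─ s *
Counting every labelled node above: 10.

10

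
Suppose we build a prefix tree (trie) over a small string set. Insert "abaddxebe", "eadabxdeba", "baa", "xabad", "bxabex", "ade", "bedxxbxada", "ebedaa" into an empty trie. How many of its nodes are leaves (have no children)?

Leaves are exactly the stored words that no other stored word extends.
Those words: "abaddxebe", "ade", "baa", "bedxxbxada", "bxabex", "eadabxdeba", "ebedaa", "xabad"
Leaf count: 8

8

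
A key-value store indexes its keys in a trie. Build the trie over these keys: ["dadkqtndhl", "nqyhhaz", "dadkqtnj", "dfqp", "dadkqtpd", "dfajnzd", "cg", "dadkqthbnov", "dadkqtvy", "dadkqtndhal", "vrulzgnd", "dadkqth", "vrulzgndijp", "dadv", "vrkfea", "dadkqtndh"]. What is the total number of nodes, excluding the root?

Insert word by word; a character creates a node only if that edge doesn't already exist:
  "dadkqtndhl" → 10 new (d, a, d, k, q, t, n, d, h, l)
  "nqyhhaz" → 7 new (n, q, y, h, h, a, z)
  "dadkqtnj" → prefix "dadkqtn" already present; 1 new (j)
  "dfqp" → prefix "d" already present; 3 new (f, q, p)
  "dadkqtpd" → prefix "dadkqt" already present; 2 new (p, d)
  "dfajnzd" → prefix "df" already present; 5 new (a, j, n, z, d)
  "cg" → 2 new (c, g)
  "dadkqthbnov" → prefix "dadkqt" already present; 5 new (h, b, n, o, v)
  "dadkqtvy" → prefix "dadkqt" already present; 2 new (v, y)
  "dadkqtndhal" → prefix "dadkqtndh" already present; 2 new (a, l)
  "vrulzgnd" → 8 new (v, r, u, l, z, g, n, d)
  "dadkqth" → prefix "dadkqth" already present; 0 new (none)
  "vrulzgndijp" → prefix "vrulzgnd" already present; 3 new (i, j, p)
  "dadv" → prefix "dad" already present; 1 new (v)
  "vrkfea" → prefix "vr" already present; 4 new (k, f, e, a)
  "dadkqtndh" → prefix "dadkqtndh" already present; 0 new (none)
Total nodes = 10 + 7 + 1 + 3 + 2 + 5 + 2 + 5 + 2 + 2 + 8 + 0 + 3 + 1 + 4 + 0 = 55

55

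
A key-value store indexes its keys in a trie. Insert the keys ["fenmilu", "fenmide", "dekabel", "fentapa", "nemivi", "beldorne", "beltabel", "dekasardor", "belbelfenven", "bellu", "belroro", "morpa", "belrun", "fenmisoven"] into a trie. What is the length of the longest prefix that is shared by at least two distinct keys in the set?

Look for the deepest trie node that still has at least two words in its subtree.
"fenmide" and "fenmilu" agree on "fenmi" (5 characters) before diverging; nothing deeper is shared.
Longest shared-prefix length: 5

5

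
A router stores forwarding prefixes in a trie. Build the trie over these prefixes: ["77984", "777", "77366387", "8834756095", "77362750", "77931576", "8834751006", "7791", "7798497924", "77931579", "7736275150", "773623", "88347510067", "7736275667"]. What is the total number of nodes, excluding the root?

50

Count nodes per top-level branch (shared prefixes stored once):
  '7'-branch (773623, 77362750, 7736275150, 7736275667, 77366387, 777, 7791, 77931576, 77931579, 77984, 7798497924): 35 nodes
  '8'-branch (8834751006, 88347510067, 8834756095): 15 nodes
Sum: 50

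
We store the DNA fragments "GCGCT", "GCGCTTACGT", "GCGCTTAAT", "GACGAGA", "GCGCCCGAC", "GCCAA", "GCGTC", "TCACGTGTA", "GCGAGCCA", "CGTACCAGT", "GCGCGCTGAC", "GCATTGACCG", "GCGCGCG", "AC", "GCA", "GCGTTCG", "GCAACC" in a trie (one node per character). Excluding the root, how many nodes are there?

74

Count nodes per top-level branch (shared prefixes stored once):
  'A'-branch (AC): 2 nodes
  'C'-branch (CGTACCAGT): 9 nodes
  'G'-branch (GACGAGA, GCA, GCAACC, GCATTGACCG, GCCAA, GCGAGCCA, GCGCCCGAC, GCGCGCG, GCGCGCTGAC, GCGCT, GCGCTTAAT, GCGCTTACGT, GCGTC, GCGTTCG): 54 nodes
  'T'-branch (TCACGTGTA): 9 nodes
Sum: 74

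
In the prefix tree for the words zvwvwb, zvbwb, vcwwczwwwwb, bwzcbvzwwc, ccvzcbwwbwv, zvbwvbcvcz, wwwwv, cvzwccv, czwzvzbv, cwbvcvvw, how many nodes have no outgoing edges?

10

Leaves are exactly the stored words that no other stored word extends.
Those words: "bwzcbvzwwc", "ccvzcbwwbwv", "cvzwccv", "cwbvcvvw", "czwzvzbv", "vcwwczwwwwb", "wwwwv", "zvbwb", "zvbwvbcvcz", "zvwvwb"
Leaf count: 10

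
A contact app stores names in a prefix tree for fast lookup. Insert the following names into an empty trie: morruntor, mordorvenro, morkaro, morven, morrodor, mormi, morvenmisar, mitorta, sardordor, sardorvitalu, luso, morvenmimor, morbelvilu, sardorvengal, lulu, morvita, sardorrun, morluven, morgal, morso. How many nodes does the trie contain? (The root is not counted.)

93

Insert word by word; a character creates a node only if that edge doesn't already exist:
  "morruntor" → 9 new (m, o, r, r, u, n, t, o, r)
  "mordorvenro" → prefix "mor" already present; 8 new (d, o, r, v, e, n, r, o)
  "morkaro" → prefix "mor" already present; 4 new (k, a, r, o)
  "morven" → prefix "mor" already present; 3 new (v, e, n)
  "morrodor" → prefix "morr" already present; 4 new (o, d, o, r)
  "mormi" → prefix "mor" already present; 2 new (m, i)
  "morvenmisar" → prefix "morven" already present; 5 new (m, i, s, a, r)
  "mitorta" → prefix "m" already present; 6 new (i, t, o, r, t, a)
  "sardordor" → 9 new (s, a, r, d, o, r, d, o, r)
  "sardorvitalu" → prefix "sardor" already present; 6 new (v, i, t, a, l, u)
  "luso" → 4 new (l, u, s, o)
  "morvenmimor" → prefix "morvenmi" already present; 3 new (m, o, r)
  "morbelvilu" → prefix "mor" already present; 7 new (b, e, l, v, i, l, u)
  "sardorvengal" → prefix "sardorv" already present; 5 new (e, n, g, a, l)
  "lulu" → prefix "lu" already present; 2 new (l, u)
  "morvita" → prefix "morv" already present; 3 new (i, t, a)
  "sardorrun" → prefix "sardor" already present; 3 new (r, u, n)
  "morluven" → prefix "mor" already present; 5 new (l, u, v, e, n)
  "morgal" → prefix "mor" already present; 3 new (g, a, l)
  "morso" → prefix "mor" already present; 2 new (s, o)
Total nodes = 9 + 8 + 4 + 3 + 4 + 2 + 5 + 6 + 9 + 6 + 4 + 3 + 7 + 5 + 2 + 3 + 3 + 5 + 3 + 2 = 93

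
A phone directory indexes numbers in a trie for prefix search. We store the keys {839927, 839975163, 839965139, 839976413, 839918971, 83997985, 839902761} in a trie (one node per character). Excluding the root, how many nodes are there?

33

Trace insertions, counting only characters that open a new branch:
  "839927" → 6 new (8, 3, 9, 9, 2, 7)
  "839975163" → prefix "8399" already present; 5 new (7, 5, 1, 6, 3)
  "839965139" → prefix "8399" already present; 5 new (6, 5, 1, 3, 9)
  "839976413" → prefix "83997" already present; 4 new (6, 4, 1, 3)
  "839918971" → prefix "8399" already present; 5 new (1, 8, 9, 7, 1)
  "83997985" → prefix "83997" already present; 3 new (9, 8, 5)
  "839902761" → prefix "8399" already present; 5 new (0, 2, 7, 6, 1)
Total nodes = 6 + 5 + 5 + 4 + 5 + 3 + 5 = 33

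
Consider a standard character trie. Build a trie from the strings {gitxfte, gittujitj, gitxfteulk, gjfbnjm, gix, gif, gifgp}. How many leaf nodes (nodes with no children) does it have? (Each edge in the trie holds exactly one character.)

Leaves are exactly the stored words that no other stored word extends.
Those words: "gifgp", "gittujitj", "gitxfteulk", "gix", "gjfbnjm"
Leaf count: 5

5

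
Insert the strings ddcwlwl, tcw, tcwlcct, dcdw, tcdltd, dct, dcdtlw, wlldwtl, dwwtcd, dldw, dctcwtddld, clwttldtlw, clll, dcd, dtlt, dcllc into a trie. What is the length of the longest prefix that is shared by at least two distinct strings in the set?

3

Equivalently: take the maximum, over all pairs, of their longest common prefix length.
e.g. "dcd" and "dcdtlw" share the prefix "dcd" of length 3; no pair shares a longer one.
Longest shared-prefix length: 3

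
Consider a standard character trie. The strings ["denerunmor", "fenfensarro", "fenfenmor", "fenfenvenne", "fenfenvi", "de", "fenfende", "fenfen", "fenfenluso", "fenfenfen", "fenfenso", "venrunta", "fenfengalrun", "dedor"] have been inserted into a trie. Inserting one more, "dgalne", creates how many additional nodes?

"d" is already a path in the trie; the remaining "galne" must be added.
So 6 − 1 = 5 new nodes.

5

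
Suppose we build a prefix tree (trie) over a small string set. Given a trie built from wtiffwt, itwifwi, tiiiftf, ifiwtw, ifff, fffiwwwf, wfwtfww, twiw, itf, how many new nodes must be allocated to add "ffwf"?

Walking "ffwf" from the root, the first 2 characters ("ff") follow existing edges; "w" is the first miss.
New nodes needed: |"ffwf"| − 2 = 4 − 2 = 2.

2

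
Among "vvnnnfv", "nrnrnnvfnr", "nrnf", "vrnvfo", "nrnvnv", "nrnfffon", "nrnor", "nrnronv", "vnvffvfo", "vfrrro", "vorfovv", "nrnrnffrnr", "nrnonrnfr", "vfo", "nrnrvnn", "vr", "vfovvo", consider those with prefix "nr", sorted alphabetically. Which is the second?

Filter for "nr…" and sort: "nrnf", "nrnfffon", "nrnonrnfr", "nrnor", "nrnrnffrnr", "nrnrnnvfnr", "nrnronv", "nrnrvnn", "nrnvnv"
Position 2: nrnfffon

nrnfffon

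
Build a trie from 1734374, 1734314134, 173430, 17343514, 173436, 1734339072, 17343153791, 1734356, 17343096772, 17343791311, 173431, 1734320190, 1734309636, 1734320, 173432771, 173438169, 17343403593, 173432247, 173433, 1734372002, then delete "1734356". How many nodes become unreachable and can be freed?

1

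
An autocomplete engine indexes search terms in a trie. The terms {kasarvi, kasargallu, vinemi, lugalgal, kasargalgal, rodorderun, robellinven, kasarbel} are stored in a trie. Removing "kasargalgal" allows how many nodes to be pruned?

3

Walk "kasargalgal" from the leaf back toward the root, removing each node that no remaining word uses.
The suffix "gal" (3 nodes) is used only by "kasargalgal"; the node for "kasargal" still has the child "l", so pruning stops there.
Nodes removed: 3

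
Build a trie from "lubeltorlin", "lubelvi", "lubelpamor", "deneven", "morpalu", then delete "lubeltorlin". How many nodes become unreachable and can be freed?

6

A node on "lubeltorlin"'s path can go only if nothing else ends at it or branches off below it.
The suffix "torlin" (6 nodes) is used only by "lubeltorlin"; the node for "lubel" still has the child "v", so pruning stops there.
Nodes removed: 6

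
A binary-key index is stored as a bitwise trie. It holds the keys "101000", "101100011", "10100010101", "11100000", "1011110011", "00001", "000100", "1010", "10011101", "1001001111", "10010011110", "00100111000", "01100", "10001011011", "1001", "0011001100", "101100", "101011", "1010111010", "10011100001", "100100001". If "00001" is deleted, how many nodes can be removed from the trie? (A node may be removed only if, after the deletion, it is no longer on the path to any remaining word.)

Walk "00001" from the leaf back toward the root, removing each node that no remaining word uses.
The suffix "01" (2 nodes) is used only by "00001"; the node for "000" still has the child "1", so pruning stops there.
Nodes removed: 2

2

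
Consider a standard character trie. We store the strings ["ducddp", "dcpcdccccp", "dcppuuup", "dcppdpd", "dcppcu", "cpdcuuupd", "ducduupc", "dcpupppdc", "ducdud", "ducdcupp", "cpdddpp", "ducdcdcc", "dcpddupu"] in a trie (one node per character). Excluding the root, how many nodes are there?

61

For each word, the new-node count is its length minus the longest prefix already in the trie:
  "ducddp" → 6 new (d, u, c, d, d, p)
  "dcpcdccccp" → prefix "d" already present; 9 new (c, p, c, d, c, c, c, c, p)
  "dcppuuup" → prefix "dcp" already present; 5 new (p, u, u, u, p)
  "dcppdpd" → prefix "dcpp" already present; 3 new (d, p, d)
  "dcppcu" → prefix "dcpp" already present; 2 new (c, u)
  "cpdcuuupd" → 9 new (c, p, d, c, u, u, u, p, d)
  "ducduupc" → prefix "ducd" already present; 4 new (u, u, p, c)
  "dcpupppdc" → prefix "dcp" already present; 6 new (u, p, p, p, d, c)
  "ducdud" → prefix "ducdu" already present; 1 new (d)
  "ducdcupp" → prefix "ducd" already present; 4 new (c, u, p, p)
  "cpdddpp" → prefix "cpd" already present; 4 new (d, d, p, p)
  "ducdcdcc" → prefix "ducdc" already present; 3 new (d, c, c)
  "dcpddupu" → prefix "dcp" already present; 5 new (d, d, u, p, u)
Total nodes = 6 + 9 + 5 + 3 + 2 + 9 + 4 + 6 + 1 + 4 + 4 + 3 + 5 = 61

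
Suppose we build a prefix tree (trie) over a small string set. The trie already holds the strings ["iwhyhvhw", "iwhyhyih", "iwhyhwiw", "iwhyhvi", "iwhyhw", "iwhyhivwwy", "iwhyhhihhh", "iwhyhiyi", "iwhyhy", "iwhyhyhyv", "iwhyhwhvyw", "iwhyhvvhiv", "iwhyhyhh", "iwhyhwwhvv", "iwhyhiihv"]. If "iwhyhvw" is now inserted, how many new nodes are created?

1

Walking "iwhyhvw" from the root, the first 6 characters ("iwhyhv") follow existing edges; "w" is the first miss.
So 7 − 6 = 1 new nodes.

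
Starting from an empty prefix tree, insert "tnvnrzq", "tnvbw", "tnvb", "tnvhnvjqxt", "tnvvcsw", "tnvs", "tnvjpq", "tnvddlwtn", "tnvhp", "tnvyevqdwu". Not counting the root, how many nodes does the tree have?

38

Trace insertions, counting only characters that open a new branch:
  "tnvnrzq" → 7 new (t, n, v, n, r, z, q)
  "tnvbw" → prefix "tnv" already present; 2 new (b, w)
  "tnvb" → prefix "tnvb" already present; 0 new (none)
  "tnvhnvjqxt" → prefix "tnv" already present; 7 new (h, n, v, j, q, x, t)
  "tnvvcsw" → prefix "tnv" already present; 4 new (v, c, s, w)
  "tnvs" → prefix "tnv" already present; 1 new (s)
  "tnvjpq" → prefix "tnv" already present; 3 new (j, p, q)
  "tnvddlwtn" → prefix "tnv" already present; 6 new (d, d, l, w, t, n)
  "tnvhp" → prefix "tnvh" already present; 1 new (p)
  "tnvyevqdwu" → prefix "tnv" already present; 7 new (y, e, v, q, d, w, u)
Total nodes = 7 + 2 + 0 + 7 + 4 + 1 + 3 + 6 + 1 + 7 = 38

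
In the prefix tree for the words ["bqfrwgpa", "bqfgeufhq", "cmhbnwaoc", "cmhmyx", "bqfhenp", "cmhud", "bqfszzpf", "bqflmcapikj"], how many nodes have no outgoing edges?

A leaf is a node with no children — equivalently, the end of a word that is not a proper prefix of any other stored word.
Those words: "bqfgeufhq", "bqfhenp", "bqflmcapikj", "bqfrwgpa", "bqfszzpf", "cmhbnwaoc", "cmhmyx", "cmhud"
Leaf count: 8

8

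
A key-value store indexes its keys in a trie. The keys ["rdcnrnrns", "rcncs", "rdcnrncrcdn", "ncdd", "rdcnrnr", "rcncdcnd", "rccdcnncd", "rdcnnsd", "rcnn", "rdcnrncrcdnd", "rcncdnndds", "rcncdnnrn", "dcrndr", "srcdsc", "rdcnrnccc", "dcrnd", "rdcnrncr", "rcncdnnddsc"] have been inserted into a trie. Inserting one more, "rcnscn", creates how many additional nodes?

3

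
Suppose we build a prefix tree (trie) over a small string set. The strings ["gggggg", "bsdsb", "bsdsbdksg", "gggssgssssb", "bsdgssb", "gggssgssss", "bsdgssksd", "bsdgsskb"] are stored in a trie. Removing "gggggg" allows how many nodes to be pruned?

3

After clearing the end-marker at "gggggg", prune upward until reaching a node still needed by another word.
The suffix "ggg" (3 nodes) is used only by "gggggg"; the node for "ggg" still has the child "s", so pruning stops there.
Nodes removed: 3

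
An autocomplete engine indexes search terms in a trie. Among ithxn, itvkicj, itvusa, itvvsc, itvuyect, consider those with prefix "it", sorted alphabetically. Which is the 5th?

itvvsc

Filter for "it…" and sort: "ithxn", "itvkicj", "itvusa", "itvuyect", "itvvsc"
Position 5: itvvsc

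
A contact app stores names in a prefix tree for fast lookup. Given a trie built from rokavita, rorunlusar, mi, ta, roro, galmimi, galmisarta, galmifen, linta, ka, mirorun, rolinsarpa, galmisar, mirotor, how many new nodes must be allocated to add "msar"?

3

Walking "msar" from the root, the first 1 characters ("m") follow existing edges; "s" is the first miss.
Each of the 3 remaining characters creates one node.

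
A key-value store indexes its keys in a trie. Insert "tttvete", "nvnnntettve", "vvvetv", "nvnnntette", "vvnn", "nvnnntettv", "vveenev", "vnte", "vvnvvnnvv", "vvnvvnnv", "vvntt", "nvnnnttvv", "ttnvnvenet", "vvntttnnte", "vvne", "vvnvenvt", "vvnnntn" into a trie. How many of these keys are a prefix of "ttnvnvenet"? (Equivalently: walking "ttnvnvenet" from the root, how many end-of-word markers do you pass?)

Traverse "ttnvnvenet" character by character; count nodes along the way that are marked as word ends.
Prefixes of the query that are stored words: "ttnvnvenet"
Count: 1

1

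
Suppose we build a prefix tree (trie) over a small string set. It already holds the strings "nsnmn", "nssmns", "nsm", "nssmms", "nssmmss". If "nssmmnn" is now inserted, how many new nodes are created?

2

Walking "nssmmnn" from the root, the first 5 characters ("nssmm") follow existing edges; "n" is the first miss.
New nodes needed: |"nssmmnn"| − 5 = 7 − 5 = 2.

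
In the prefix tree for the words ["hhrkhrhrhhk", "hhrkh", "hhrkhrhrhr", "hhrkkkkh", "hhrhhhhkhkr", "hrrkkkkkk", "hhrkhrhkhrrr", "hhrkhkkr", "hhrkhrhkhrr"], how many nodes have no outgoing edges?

Leaves are exactly the stored words that no other stored word extends.
Those words: "hhrhhhhkhkr", "hhrkhkkr", "hhrkhrhkhrrr", "hhrkhrhrhhk", "hhrkhrhrhr", "hhrkkkkh", "hrrkkkkkk"
Leaf count: 7

7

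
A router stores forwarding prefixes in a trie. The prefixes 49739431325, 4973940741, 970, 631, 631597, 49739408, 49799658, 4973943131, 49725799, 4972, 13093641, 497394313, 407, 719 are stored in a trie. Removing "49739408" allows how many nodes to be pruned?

1

A node on "49739408"'s path can go only if nothing else ends at it or branches off below it.
The suffix "8" (1 node) is used only by "49739408"; the node for "4973940" still has the child "7", so pruning stops there.
Nodes removed: 1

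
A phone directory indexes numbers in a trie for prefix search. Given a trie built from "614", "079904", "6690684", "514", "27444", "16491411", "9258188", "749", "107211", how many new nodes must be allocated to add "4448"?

"4448" shares no prefix with any stored word, so all 4 characters open new nodes.
4 − 0 = 4 new nodes.

4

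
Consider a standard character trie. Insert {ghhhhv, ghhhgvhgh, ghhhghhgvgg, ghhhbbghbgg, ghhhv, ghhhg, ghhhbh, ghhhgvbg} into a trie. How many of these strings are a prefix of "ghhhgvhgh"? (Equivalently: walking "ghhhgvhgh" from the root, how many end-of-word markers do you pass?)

2

Traverse "ghhhgvhgh" character by character; count nodes along the way that are marked as word ends.
Prefixes of the query that are stored words: "ghhhg", "ghhhgvhgh"
Count: 2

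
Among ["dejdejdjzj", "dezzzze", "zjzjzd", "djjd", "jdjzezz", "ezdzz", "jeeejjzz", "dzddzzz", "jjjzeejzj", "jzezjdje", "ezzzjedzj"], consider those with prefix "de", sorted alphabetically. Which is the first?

dejdejdjzj

Words with prefix "de", in lexicographic order: "dejdejdjzj", "dezzzze"
Position 1: dejdejdjzj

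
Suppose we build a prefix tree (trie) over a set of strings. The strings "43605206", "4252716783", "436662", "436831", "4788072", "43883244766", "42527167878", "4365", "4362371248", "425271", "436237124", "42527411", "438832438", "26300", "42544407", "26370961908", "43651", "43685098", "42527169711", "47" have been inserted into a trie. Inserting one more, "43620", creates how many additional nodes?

1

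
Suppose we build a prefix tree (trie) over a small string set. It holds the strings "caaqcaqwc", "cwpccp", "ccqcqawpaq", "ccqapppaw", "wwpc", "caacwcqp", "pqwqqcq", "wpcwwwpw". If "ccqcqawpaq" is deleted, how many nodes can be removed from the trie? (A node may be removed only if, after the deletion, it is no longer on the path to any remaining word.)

7

Walk "ccqcqawpaq" from the leaf back toward the root, removing each node that no remaining word uses.
The suffix "cqawpaq" (7 nodes) is used only by "ccqcqawpaq"; the node for "ccq" still has the child "a", so pruning stops there.
Nodes removed: 7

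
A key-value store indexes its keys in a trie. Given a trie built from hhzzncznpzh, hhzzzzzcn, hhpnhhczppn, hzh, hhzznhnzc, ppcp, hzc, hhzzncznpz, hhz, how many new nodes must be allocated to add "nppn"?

"nppn" shares no prefix with any stored word, so all 4 characters open new nodes.
4 − 0 = 4 new nodes.

4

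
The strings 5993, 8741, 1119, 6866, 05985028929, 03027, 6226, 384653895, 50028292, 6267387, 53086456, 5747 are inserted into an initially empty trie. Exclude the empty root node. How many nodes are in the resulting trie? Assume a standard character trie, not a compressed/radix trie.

65

Trace insertions, counting only characters that open a new branch:
  "5993" → 4 new (5, 9, 9, 3)
  "8741" → 4 new (8, 7, 4, 1)
  "1119" → 4 new (1, 1, 1, 9)
  "6866" → 4 new (6, 8, 6, 6)
  "05985028929" → 11 new (0, 5, 9, 8, 5, 0, 2, 8, 9, 2, 9)
  "03027" → prefix "0" already present; 4 new (3, 0, 2, 7)
  "6226" → prefix "6" already present; 3 new (2, 2, 6)
  "384653895" → 9 new (3, 8, 4, 6, 5, 3, 8, 9, 5)
  "50028292" → prefix "5" already present; 7 new (0, 0, 2, 8, 2, 9, 2)
  "6267387" → prefix "62" already present; 5 new (6, 7, 3, 8, 7)
  "53086456" → prefix "5" already present; 7 new (3, 0, 8, 6, 4, 5, 6)
  "5747" → prefix "5" already present; 3 new (7, 4, 7)
Total nodes = 4 + 4 + 4 + 4 + 11 + 4 + 3 + 9 + 7 + 5 + 7 + 3 = 65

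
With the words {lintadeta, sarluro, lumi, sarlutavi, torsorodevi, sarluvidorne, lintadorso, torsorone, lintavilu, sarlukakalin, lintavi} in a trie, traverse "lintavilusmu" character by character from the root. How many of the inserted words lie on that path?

2

Check each prefix of "lintavilusmu" against the stored set — each match is an end-marker on the path.
Prefixes of the query that are stored words: "lintavi", "lintavilu"
Count: 2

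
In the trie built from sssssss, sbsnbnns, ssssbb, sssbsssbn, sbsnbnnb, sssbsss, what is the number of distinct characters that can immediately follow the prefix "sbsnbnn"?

Follow the path "sbsnbnn" to its node, then look at its outgoing edges.
Characters that immediately follow "sbsnbnn" among the stored strings: {b, s}.
That node has 2 child edges.

2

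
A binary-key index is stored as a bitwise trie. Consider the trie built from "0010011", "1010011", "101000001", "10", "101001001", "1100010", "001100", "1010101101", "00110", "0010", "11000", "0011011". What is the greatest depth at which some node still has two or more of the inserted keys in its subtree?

6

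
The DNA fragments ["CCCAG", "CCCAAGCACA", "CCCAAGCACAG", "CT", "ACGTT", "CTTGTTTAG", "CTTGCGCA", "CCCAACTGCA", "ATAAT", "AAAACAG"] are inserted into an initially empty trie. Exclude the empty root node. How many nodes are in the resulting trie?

44

Insert word by word; a character creates a node only if that edge doesn't already exist:
  "CCCAG" → 5 new (C, C, C, A, G)
  "CCCAAGCACA" → prefix "CCCA" already present; 6 new (A, G, C, A, C, A)
  "CCCAAGCACAG" → prefix "CCCAAGCACA" already present; 1 new (G)
  "CT" → prefix "C" already present; 1 new (T)
  "ACGTT" → 5 new (A, C, G, T, T)
  "CTTGTTTAG" → prefix "CT" already present; 7 new (T, G, T, T, T, A, G)
  "CTTGCGCA" → prefix "CTTG" already present; 4 new (C, G, C, A)
  "CCCAACTGCA" → prefix "CCCAA" already present; 5 new (C, T, G, C, A)
  "ATAAT" → prefix "A" already present; 4 new (T, A, A, T)
  "AAAACAG" → prefix "A" already present; 6 new (A, A, A, C, A, G)
Total nodes = 5 + 6 + 1 + 1 + 5 + 7 + 4 + 5 + 4 + 6 = 44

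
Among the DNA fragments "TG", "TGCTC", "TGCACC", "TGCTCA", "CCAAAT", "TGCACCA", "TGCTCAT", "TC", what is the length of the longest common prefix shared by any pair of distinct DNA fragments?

6

The deepest shared node is where two words last agree before diverging.
e.g. "TGCACC" and "TGCACCA" share the prefix "TGCACC" of length 6; no pair shares a longer one.
Longest shared-prefix length: 6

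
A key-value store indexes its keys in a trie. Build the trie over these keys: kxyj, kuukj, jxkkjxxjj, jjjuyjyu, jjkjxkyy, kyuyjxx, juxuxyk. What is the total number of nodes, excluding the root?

42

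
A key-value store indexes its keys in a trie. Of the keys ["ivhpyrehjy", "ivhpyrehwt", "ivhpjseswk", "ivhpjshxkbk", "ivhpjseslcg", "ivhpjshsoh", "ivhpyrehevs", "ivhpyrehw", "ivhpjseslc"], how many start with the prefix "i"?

Traverse to the node for "i", then collect every word in that subtree.
Matches: "ivhpjseslc", "ivhpjseslcg", "ivhpjseswk", "ivhpjshsoh", "ivhpjshxkbk", "ivhpyrehevs", "ivhpyrehjy", "ivhpyrehw", "ivhpyrehwt"
Count: 9

9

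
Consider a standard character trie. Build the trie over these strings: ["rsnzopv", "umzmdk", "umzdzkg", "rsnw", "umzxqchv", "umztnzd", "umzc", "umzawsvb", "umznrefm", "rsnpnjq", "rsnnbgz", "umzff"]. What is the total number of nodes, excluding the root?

Insert word by word; a character creates a node only if that edge doesn't already exist:
  "rsnzopv" → 7 new (r, s, n, z, o, p, v)
  "umzmdk" → 6 new (u, m, z, m, d, k)
  "umzdzkg" → prefix "umz" already present; 4 new (d, z, k, g)
  "rsnw" → prefix "rsn" already present; 1 new (w)
  "umzxqchv" → prefix "umz" already present; 5 new (x, q, c, h, v)
  "umztnzd" → prefix "umz" already present; 4 new (t, n, z, d)
  "umzc" → prefix "umz" already present; 1 new (c)
  "umzawsvb" → prefix "umz" already present; 5 new (a, w, s, v, b)
  "umznrefm" → prefix "umz" already present; 5 new (n, r, e, f, m)
  "rsnpnjq" → prefix "rsn" already present; 4 new (p, n, j, q)
  "rsnnbgz" → prefix "rsn" already present; 4 new (n, b, g, z)
  "umzff" → prefix "umz" already present; 2 new (f, f)
Total nodes = 7 + 6 + 4 + 1 + 5 + 4 + 1 + 5 + 5 + 4 + 4 + 2 = 48

48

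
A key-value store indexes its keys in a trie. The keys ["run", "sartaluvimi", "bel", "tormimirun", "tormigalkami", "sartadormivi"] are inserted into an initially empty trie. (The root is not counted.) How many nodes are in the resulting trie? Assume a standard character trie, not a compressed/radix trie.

41

Count nodes per top-level branch (shared prefixes stored once):
  'b'-branch (bel): 3 nodes
  'r'-branch (run): 3 nodes
  's'-branch (sartadormivi, sartaluvimi): 18 nodes
  't'-branch (tormigalkami, tormimirun): 17 nodes
Sum: 41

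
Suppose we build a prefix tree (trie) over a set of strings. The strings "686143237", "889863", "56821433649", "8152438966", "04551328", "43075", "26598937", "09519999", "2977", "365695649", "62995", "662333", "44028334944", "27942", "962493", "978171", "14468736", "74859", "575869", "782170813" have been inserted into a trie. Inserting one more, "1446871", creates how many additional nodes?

1

Walking "1446871" from the root, the first 6 characters ("144687") follow existing edges; "1" is the first miss.
New nodes needed: |"1446871"| − 6 = 7 − 6 = 1.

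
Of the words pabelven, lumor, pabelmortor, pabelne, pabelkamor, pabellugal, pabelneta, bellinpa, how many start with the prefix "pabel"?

Filter for entries beginning with "pabel":
Matches: "pabelkamor", "pabellugal", "pabelmortor", "pabelne", "pabelneta", "pabelven"
Count: 6

6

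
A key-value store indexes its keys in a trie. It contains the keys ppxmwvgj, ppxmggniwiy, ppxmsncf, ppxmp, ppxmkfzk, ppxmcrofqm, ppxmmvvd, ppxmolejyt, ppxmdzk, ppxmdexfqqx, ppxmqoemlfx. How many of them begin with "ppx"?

Walk to "ppx"; the words in its subtree are exactly those with that prefix.
Matches: "ppxmcrofqm", "ppxmdexfqqx", "ppxmdzk", "ppxmggniwiy", "ppxmkfzk", "ppxmmvvd", "ppxmolejyt", "ppxmp", "ppxmqoemlfx", "ppxmsncf", "ppxmwvgj"
Count: 11

11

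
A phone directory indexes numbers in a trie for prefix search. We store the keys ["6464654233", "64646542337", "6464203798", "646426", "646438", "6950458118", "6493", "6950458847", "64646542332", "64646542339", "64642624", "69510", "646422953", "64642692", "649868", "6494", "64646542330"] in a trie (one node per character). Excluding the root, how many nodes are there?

51

Count nodes per top-level branch (shared prefixes stored once):
  '6'-branch (6464203798, 646422953, 646426, 64642624, 64642692, 646438, 6464654233, 64646542330, 64646542332, 64646542337, 64646542339, 6493, 6494, 649868, 6950458118, 6950458847, 69510): 51 nodes
Sum: 51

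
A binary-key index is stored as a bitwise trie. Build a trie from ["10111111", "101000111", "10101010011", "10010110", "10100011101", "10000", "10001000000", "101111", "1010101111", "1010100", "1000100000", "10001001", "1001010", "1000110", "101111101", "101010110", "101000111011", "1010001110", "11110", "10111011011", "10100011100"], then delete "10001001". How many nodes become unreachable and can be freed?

1

A node on "10001001"'s path can go only if nothing else ends at it or branches off below it.
The suffix "1" (1 node) is used only by "10001001"; the node for "1000100" still has the child "0", so pruning stops there.
Nodes removed: 1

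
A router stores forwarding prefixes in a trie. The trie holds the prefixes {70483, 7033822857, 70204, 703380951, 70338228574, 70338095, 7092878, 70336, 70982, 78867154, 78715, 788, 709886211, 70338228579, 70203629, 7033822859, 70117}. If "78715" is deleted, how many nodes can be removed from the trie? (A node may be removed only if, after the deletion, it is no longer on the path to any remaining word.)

After clearing the end-marker at "78715", prune upward until reaching a node still needed by another word.
The suffix "715" (3 nodes) is used only by "78715"; the node for "78" still has the child "8", so pruning stops there.
Nodes removed: 3

3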